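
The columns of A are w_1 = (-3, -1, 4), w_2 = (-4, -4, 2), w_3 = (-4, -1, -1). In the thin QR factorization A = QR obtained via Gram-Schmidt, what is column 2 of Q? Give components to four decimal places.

w_1 = (-3, -1, 4); ‖w_1‖ = 5.0990, so q_1 = (-0.5883, -0.1961, 0.7845).
q_1·w_2 = (-0.5883)·(-4) + (-0.1961)·(-4) + 0.7845·2 = 4.7068.
u_2 = w_2 − 4.7068·q_1 = (-1.2308, -3.0769, -1.6923).
‖u_2‖ = 3.7210, so q_2 = (-0.3308, -0.8269, -0.4548).

q_2 = (-0.3308, -0.8269, -0.4548)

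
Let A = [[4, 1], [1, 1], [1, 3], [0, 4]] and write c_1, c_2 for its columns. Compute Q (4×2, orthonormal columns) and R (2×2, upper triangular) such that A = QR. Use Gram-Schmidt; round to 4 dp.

Q = [[0.9428, -0.1606], [0.2357, 0.1147], [0.2357, 0.5278], [0.0000, 0.8261]], R = [[4.2426, 1.8856], [0.0000, 4.8419]]

q_1 = c_1/‖c_1‖ = (4, 1, 1, 0)/4.2426 = (0.9428, 0.2357, 0.2357, 0.0000).
r_{12} = q_1·c_2 = 1.8856.
u_2 = c_2 − 1.8856·q_1 = (-0.7778, 0.5556, 2.5556, 4.0000).
‖u_2‖ = 4.8419, so q_2 = (-0.1606, 0.1147, 0.5278, 0.8261).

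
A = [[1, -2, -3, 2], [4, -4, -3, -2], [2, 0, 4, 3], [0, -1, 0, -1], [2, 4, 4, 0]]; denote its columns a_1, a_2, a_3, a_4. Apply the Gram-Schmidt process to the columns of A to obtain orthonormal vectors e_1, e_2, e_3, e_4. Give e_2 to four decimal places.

e_2 = (-0.2785, -0.4178, 0.1393, -0.1741, 0.8356)

a_1 = (1, 4, 2, 0, 2); ‖a_1‖ = 5.0000, so e_1 = (0.2000, 0.8000, 0.4000, 0.0000, 0.4000).
e_1·a_2 = 0.2000·(-2) + 0.8000·(-4) + 0.4000·0 + 0.0000·(-1) + 0.4000·4 = -2.0000.
u_2 = a_2 + 2.0000·e_1 = (-1.6000, -2.4000, 0.8000, -1.0000, 4.8000).
‖u_2‖ = 5.7446, so e_2 = (-0.2785, -0.4178, 0.1393, -0.1741, 0.8356).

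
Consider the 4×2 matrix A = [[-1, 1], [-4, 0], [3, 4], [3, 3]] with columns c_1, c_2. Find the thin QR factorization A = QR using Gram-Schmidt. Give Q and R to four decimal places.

c_1 = (-1, -4, 3, 3); ‖c_1‖ = 5.9161, so q_1 = (-0.1690, -0.6761, 0.5071, 0.5071).
q_1·c_2 = (-0.1690)·1 + (-0.6761)·0 + 0.5071·4 + 0.5071·3 = 3.3806.
u_2 = c_2 − 3.3806·q_1 = (1.5714, 2.2857, 2.2857, 1.2857).
‖u_2‖ = 3.8173, so q_2 = (0.4117, 0.5988, 0.5988, 0.3368).

Q = [[-0.1690, 0.4117], [-0.6761, 0.5988], [0.5071, 0.5988], [0.5071, 0.3368]], R = [[5.9161, 3.3806], [0.0000, 3.8173]]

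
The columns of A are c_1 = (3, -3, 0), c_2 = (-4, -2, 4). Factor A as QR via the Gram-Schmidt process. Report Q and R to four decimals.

c_1 = (3, -3, 0); ‖c_1‖ = 4.2426, so q_1 = (0.7071, -0.7071, 0.0000).
q_1·c_2 = 0.7071·(-4) + (-0.7071)·(-2) + 0.0000·4 = -1.4142.
u_2 = c_2 + 1.4142·q_1 = (-3.0000, -3.0000, 4.0000).
‖u_2‖ = 5.8310, so q_2 = (-0.5145, -0.5145, 0.6860).

Q = [[0.7071, -0.5145], [-0.7071, -0.5145], [0.0000, 0.6860]], R = [[4.2426, -1.4142], [0.0000, 5.8310]]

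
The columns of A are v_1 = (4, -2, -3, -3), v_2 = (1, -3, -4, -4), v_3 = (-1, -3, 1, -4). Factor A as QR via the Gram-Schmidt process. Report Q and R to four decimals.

v_1 = (4, -2, -3, -3); ‖v_1‖ = 6.1644, so e_1 = (0.6489, -0.3244, -0.4867, -0.4867).
e_1·v_2 = 0.6489·1 + (-0.3244)·(-3) + (-0.4867)·(-4) + (-0.4867)·(-4) = 5.5155.
u_2 = v_2 − 5.5155·e_1 = (-2.5789, -1.2105, -1.3158, -1.3158).
‖u_2‖ = 3.4028, so e_2 = (-0.7579, -0.3557, -0.3867, -0.3867).
e_1·v_3 = 0.6489·(-1) + (-0.3244)·(-3) + (-0.4867)·1 + (-0.4867)·(-4) = 1.7844; e_2·v_3 = (-0.7579)·(-1) + (-0.3557)·(-3) + (-0.3867)·1 + (-0.3867)·(-4) = 2.9852.
u_3 = v_3 − 1.7844·e_1 − 2.9852·e_2 = (0.1045, -1.3591, 3.0227, -1.9773).
‖u_3‖ = 3.8606, so e_3 = (0.0271, -0.3520, 0.7830, -0.5122).

Q = [[0.6489, -0.7579, 0.0271], [-0.3244, -0.3557, -0.3520], [-0.4867, -0.3867, 0.7830], [-0.4867, -0.3867, -0.5122]], R = [[6.1644, 5.5155, 1.7844], [0.0000, 3.4028, 2.9852], [0.0000, 0.0000, 3.8606]]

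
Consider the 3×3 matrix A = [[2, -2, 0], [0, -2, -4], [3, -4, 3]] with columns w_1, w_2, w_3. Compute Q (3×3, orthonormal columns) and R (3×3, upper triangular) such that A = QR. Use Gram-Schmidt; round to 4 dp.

Q = [[0.5547, 0.2224, -0.8018], [0.0000, -0.9636, -0.2673], [0.8321, -0.1482, 0.5345]], R = [[3.6056, -4.4376, 2.4962], [0.0000, 2.0755, 3.4097], [0.0000, 0.0000, 2.6726]]

w_1 = (2, 0, 3); ‖w_1‖ = 3.6056, so q_1 = (0.5547, 0.0000, 0.8321).
q_1·w_2 = 0.5547·(-2) + 0.0000·(-2) + 0.8321·(-4) = -4.4376.
u_2 = w_2 + 4.4376·q_1 = (0.4615, -2.0000, -0.3077).
‖u_2‖ = 2.0755, so q_2 = (0.2224, -0.9636, -0.1482).
q_1·w_3 = 0.5547·0 + 0.0000·(-4) + 0.8321·3 = 2.4962; q_2·w_3 = 0.2224·0 + (-0.9636)·(-4) + (-0.1482)·3 = 3.4097.
u_3 = w_3 − 2.4962·q_1 − 3.4097·q_2 = (-2.1429, -0.7143, 1.4286).
‖u_3‖ = 2.6726, so q_3 = (-0.8018, -0.2673, 0.5345).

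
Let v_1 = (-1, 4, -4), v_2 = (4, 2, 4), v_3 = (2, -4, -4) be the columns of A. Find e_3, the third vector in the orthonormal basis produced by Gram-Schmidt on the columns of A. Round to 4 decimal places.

v_1 = (-1, 4, -4); ‖v_1‖ = 5.7446, so e_1 = (-0.1741, 0.6963, -0.6963).
e_1·v_2 = (-0.1741)·4 + 0.6963·2 + (-0.6963)·4 = -2.0889.
u_2 = v_2 + 2.0889·e_1 = (3.6364, 3.4545, 2.5455).
‖u_2‖ = 5.6246, so e_2 = (0.6465, 0.6142, 0.4526).
e_1·v_3 = (-0.1741)·2 + 0.6963·(-4) + (-0.6963)·(-4) = -0.3482; e_2·v_3 = 0.6465·2 + 0.6142·(-4) + 0.4526·(-4) = -2.9739.
u_3 = v_3 + 0.3482·e_1 + 2.9739·e_2 = (3.8621, -1.9310, -2.8966).
‖u_3‖ = 5.1995, so e_3 = (0.7428, -0.3714, -0.5571).

e_3 = (0.7428, -0.3714, -0.5571)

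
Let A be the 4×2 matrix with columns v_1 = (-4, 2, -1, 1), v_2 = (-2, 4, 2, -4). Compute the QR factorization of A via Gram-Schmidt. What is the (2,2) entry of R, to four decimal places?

r_{22} = 5.9544

q_1 = v_1/‖v_1‖ = (-4, 2, -1, 1)/4.6904 = (-0.8528, 0.4264, -0.2132, 0.2132).
r_{12} = q_1·v_2 = 2.1320.
u_2 = v_2 − 2.1320·q_1 = (-0.1818, 3.0909, 2.4545, -4.4545).
r_{22} = ‖u_2‖ = 5.9544.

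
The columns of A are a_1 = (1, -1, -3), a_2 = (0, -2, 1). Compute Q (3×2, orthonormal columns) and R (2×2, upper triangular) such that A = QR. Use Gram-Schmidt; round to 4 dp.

a_1 = (1, -1, -3); ‖a_1‖ = 3.3166, so e_1 = (0.3015, -0.3015, -0.9045).
e_1·a_2 = 0.3015·0 + (-0.3015)·(-2) + (-0.9045)·1 = -0.3015.
u_2 = a_2 + 0.3015·e_1 = (0.0909, -2.0909, 0.7273).
‖u_2‖ = 2.2156, so e_2 = (0.0410, -0.9437, 0.3282).

Q = [[0.3015, 0.0410], [-0.3015, -0.9437], [-0.9045, 0.3282]], R = [[3.3166, -0.3015], [0.0000, 2.2156]]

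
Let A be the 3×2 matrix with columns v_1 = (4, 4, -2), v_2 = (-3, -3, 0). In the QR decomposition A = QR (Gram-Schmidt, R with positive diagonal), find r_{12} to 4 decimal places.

e_1 = v_1/‖v_1‖ = (4, 4, -2)/6.0000 = (0.6667, 0.6667, -0.3333).
r_{12} = e_1·v_2 = -4.0000.

r_{12} = -4.0000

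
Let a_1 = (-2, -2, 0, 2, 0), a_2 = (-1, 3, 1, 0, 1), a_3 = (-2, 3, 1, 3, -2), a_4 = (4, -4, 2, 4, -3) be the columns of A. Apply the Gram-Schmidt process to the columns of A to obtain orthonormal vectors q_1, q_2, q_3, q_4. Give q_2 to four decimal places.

q_2 = (-0.5103, 0.7144, 0.3062, 0.2041, 0.3062)

a_1 = (-2, -2, 0, 2, 0); ‖a_1‖ = 3.4641, so q_1 = (-0.5774, -0.5774, 0.0000, 0.5774, 0.0000).
q_1·a_2 = (-0.5774)·(-1) + (-0.5774)·3 + 0.0000·1 + 0.5774·0 + 0.0000·1 = -1.1547.
u_2 = a_2 + 1.1547·q_1 = (-1.6667, 2.3333, 1.0000, 0.6667, 1.0000).
‖u_2‖ = 3.2660, so q_2 = (-0.5103, 0.7144, 0.3062, 0.2041, 0.3062).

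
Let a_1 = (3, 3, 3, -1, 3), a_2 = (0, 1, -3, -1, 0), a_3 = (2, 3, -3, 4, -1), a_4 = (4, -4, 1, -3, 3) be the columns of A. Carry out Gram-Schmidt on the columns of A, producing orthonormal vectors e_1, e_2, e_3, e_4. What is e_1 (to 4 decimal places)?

e_1 = (0.4932, 0.4932, 0.4932, -0.1644, 0.4932)

a_1 = (3, 3, 3, -1, 3); ‖a_1‖ = 6.0828, so e_1 = (0.4932, 0.4932, 0.4932, -0.1644, 0.4932).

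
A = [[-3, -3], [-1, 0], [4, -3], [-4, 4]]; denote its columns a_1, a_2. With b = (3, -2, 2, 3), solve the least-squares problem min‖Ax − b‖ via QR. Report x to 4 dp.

q_1 = a_1/‖a_1‖ = (-3, -1, 4, -4)/6.4807 = (-0.4629, -0.1543, 0.6172, -0.6172).
r_{12} = q_1·a_2 = -2.9318.
u_2 = a_2 + 2.9318·q_1 = (-4.3571, -0.4524, -1.1905, 2.1905).
‖u_2‖ = 5.0403, so q_2 = (-0.8645, -0.0898, -0.2362, 0.4346).
Qᵀb = (-1.6973, -1.5825).
Back-substitute: x_2 = -1.5825/5.0403 = -0.3140.
x_1 = (-1.6973 + 2.9318·(-0.3140))/6.4807 = -0.4039.

x = (-0.4039, -0.3140)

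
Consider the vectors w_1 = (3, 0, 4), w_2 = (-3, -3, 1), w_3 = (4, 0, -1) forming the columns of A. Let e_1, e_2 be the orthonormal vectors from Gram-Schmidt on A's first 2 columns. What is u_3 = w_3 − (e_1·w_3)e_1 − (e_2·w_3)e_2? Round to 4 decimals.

u_3 = (1.5200, -1.9000, -1.1400)

e_1 = w_1/‖w_1‖ = (3, 0, 4)/5.0000 = (0.6000, 0.0000, 0.8000).
r_{12} = e_1·w_2 = -1.0000.
u_2 = w_2 + 1.0000·e_1 = (-2.4000, -3.0000, 1.8000).
‖u_2‖ = 4.2426, so e_2 = (-0.5657, -0.7071, 0.4243).
r_{13} = e_1·w_3 = 1.6000; r_{23} = e_2·w_3 = -2.6870.
u_3 = w_3 − 1.6000·e_1 + 2.6870·e_2 = (1.5200, -1.9000, -1.1400).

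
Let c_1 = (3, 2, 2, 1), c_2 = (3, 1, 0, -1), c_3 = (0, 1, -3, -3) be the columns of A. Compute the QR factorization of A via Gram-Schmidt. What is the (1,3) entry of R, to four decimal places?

r_{13} = -1.6499

c_1 = (3, 2, 2, 1); ‖c_1‖ = 4.2426, so q_1 = (0.7071, 0.4714, 0.4714, 0.2357).
r_{13} = q_1·c_3 = -1.6499.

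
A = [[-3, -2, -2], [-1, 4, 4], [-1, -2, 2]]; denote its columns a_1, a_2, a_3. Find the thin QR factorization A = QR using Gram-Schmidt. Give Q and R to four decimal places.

a_1 = (-3, -1, -1); ‖a_1‖ = 3.3166, so q_1 = (-0.9045, -0.3015, -0.3015).
q_1·a_2 = (-0.9045)·(-2) + (-0.3015)·4 + (-0.3015)·(-2) = 1.2060.
u_2 = a_2 − 1.2060·q_1 = (-0.9091, 4.3636, -1.6364).
‖u_2‖ = 4.7482, so q_2 = (-0.1915, 0.9190, -0.3446).
q_1·a_3 = (-0.9045)·(-2) + (-0.3015)·4 + (-0.3015)·2 = 0.0000; q_2·a_3 = (-0.1915)·(-2) + 0.9190·4 + (-0.3446)·2 = 3.3697.
u_3 = a_3 + 0.0000·q_1 − 3.3697·q_2 = (-1.3548, 0.9032, 3.1613).
‖u_3‖ = 3.5560, so q_3 = (-0.3810, 0.2540, 0.8890).

Q = [[-0.9045, -0.1915, -0.3810], [-0.3015, 0.9190, 0.2540], [-0.3015, -0.3446, 0.8890]], R = [[3.3166, 1.2060, 0.0000], [0.0000, 4.7482, 3.3697], [0.0000, 0.0000, 3.5560]]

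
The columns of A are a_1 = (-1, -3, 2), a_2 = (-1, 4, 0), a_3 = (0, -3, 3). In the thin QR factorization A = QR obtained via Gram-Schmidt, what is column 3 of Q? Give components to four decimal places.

a_1 = (-1, -3, 2); ‖a_1‖ = 3.7417, so q_1 = (-0.2673, -0.8018, 0.5345).
q_1·a_2 = (-0.2673)·(-1) + (-0.8018)·4 + 0.5345·0 = -2.9399.
u_2 = a_2 + 2.9399·q_1 = (-1.7857, 1.6429, 1.5714).
‖u_2‖ = 2.8909, so q_2 = (-0.6177, 0.5683, 0.5436).
q_1·a_3 = (-0.2673)·0 + (-0.8018)·(-3) + 0.5345·3 = 4.0089; q_2·a_3 = (-0.6177)·0 + 0.5683·(-3) + 0.5436·3 = -0.0741.
u_3 = a_3 − 4.0089·q_1 + 0.0741·q_2 = (1.0256, 0.2564, 0.8974).
‖u_3‖ = 1.3868, so q_3 = (0.7396, 0.1849, 0.6472).

q_3 = (0.7396, 0.1849, 0.6472)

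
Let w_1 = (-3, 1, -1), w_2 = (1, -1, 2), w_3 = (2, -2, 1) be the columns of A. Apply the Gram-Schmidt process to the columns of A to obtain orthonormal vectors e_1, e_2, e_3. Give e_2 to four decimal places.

e_1 = w_1/‖w_1‖ = (-3, 1, -1)/3.3166 = (-0.9045, 0.3015, -0.3015).
r_{12} = e_1·w_2 = -1.8091.
u_2 = w_2 + 1.8091·e_1 = (-0.6364, -0.4545, 1.4545).
‖u_2‖ = 1.6514, so e_2 = (-0.3853, -0.2752, 0.8808).

e_2 = (-0.3853, -0.2752, 0.8808)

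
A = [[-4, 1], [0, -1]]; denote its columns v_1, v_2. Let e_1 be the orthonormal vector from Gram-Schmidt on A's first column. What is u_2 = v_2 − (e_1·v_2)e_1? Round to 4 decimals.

u_2 = (0.0000, -1.0000)

v_1 = (-4, 0); ‖v_1‖ = 4.0000, so e_1 = (-1.0000, 0.0000).
e_1·v_2 = (-1.0000)·1 + 0.0000·(-1) = -1.0000.
u_2 = v_2 + 1.0000·e_1 = (0.0000, -1.0000).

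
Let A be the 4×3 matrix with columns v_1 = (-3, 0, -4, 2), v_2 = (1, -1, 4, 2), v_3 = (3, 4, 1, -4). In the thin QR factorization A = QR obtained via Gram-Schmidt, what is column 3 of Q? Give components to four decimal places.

e_1 = v_1/‖v_1‖ = (-3, 0, -4, 2)/5.3852 = (-0.5571, 0.0000, -0.7428, 0.3714).
r_{12} = e_1·v_2 = -2.7854.
u_2 = v_2 + 2.7854·e_1 = (-0.5517, -1.0000, 1.9310, 3.0345).
‖u_2‖ = 3.7738, so e_2 = (-0.1462, -0.2650, 0.5117, 0.8041).
r_{13} = e_1·v_3 = -3.8996; r_{23} = e_2·v_3 = -4.2032.
u_3 = v_3 + 3.8996·e_1 + 4.2032·e_2 = (0.2131, 2.8862, 0.2542, 0.8281).
‖u_3‖ = 3.0209, so e_3 = (0.0705, 0.9554, 0.0842, 0.2741).

e_3 = (0.0705, 0.9554, 0.0842, 0.2741)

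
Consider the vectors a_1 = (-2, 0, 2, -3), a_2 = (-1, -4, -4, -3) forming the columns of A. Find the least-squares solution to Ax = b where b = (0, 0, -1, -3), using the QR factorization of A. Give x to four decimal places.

x = (0.3617, 0.2837)

q_1 = a_1/‖a_1‖ = (-2, 0, 2, -3)/4.1231 = (-0.4851, 0.0000, 0.4851, -0.7276).
r_{12} = q_1·a_2 = 0.7276.
u_2 = a_2 − 0.7276·q_1 = (-0.6471, -4.0000, -4.3529, -2.4706).
‖u_2‖ = 6.4398, so q_2 = (-0.1005, -0.6211, -0.6759, -0.3836).
Qᵀb = (1.6977, 1.8269).
Back-substitute: x_2 = 1.8269/6.4398 = 0.2837.
x_1 = (1.6977 − 0.7276·0.2837)/4.1231 = 0.3617.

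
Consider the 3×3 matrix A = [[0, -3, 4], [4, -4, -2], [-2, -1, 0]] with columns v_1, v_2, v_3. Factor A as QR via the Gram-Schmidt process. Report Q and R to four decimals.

Q = [[0.0000, -0.7454, 0.6667], [0.8944, -0.2981, -0.3333], [-0.4472, -0.5963, -0.6667]], R = [[4.4721, -3.1305, -1.7889], [0.0000, 4.0249, -2.3851], [0.0000, 0.0000, 3.3333]]

v_1 = (0, 4, -2); ‖v_1‖ = 4.4721, so e_1 = (0.0000, 0.8944, -0.4472).
e_1·v_2 = 0.0000·(-3) + 0.8944·(-4) + (-0.4472)·(-1) = -3.1305.
u_2 = v_2 + 3.1305·e_1 = (-3.0000, -1.2000, -2.4000).
‖u_2‖ = 4.0249, so e_2 = (-0.7454, -0.2981, -0.5963).
e_1·v_3 = 0.0000·4 + 0.8944·(-2) + (-0.4472)·0 = -1.7889; e_2·v_3 = (-0.7454)·4 + (-0.2981)·(-2) + (-0.5963)·0 = -2.3851.
u_3 = v_3 + 1.7889·e_1 + 2.3851·e_2 = (2.2222, -1.1111, -2.2222).
‖u_3‖ = 3.3333, so e_3 = (0.6667, -0.3333, -0.6667).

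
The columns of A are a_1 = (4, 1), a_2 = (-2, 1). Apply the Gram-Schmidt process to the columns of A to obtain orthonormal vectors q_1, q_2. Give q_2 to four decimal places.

q_2 = (-0.2425, 0.9701)

q_1 = a_1/‖a_1‖ = (4, 1)/4.1231 = (0.9701, 0.2425).
r_{12} = q_1·a_2 = -1.6977.
u_2 = a_2 + 1.6977·q_1 = (-0.3529, 1.4118).
‖u_2‖ = 1.4552, so q_2 = (-0.2425, 0.9701).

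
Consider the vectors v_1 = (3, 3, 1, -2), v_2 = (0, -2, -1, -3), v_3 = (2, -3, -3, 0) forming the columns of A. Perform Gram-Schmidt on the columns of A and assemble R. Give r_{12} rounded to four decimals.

v_1 = (3, 3, 1, -2); ‖v_1‖ = 4.7958, so e_1 = (0.6255, 0.6255, 0.2085, -0.4170).
r_{12} = e_1·v_2 = -0.2085.

r_{12} = -0.2085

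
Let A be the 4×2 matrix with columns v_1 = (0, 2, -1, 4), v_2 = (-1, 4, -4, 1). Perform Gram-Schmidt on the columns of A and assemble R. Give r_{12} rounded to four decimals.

v_1 = (0, 2, -1, 4); ‖v_1‖ = 4.5826, so q_1 = (0.0000, 0.4364, -0.2182, 0.8729).
r_{12} = q_1·v_2 = 3.4915.

r_{12} = 3.4915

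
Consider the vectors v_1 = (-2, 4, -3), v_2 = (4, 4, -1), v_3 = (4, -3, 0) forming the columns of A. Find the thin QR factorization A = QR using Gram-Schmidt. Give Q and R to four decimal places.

q_1 = v_1/‖v_1‖ = (-2, 4, -3)/5.3852 = (-0.3714, 0.7428, -0.5571).
r_{12} = q_1·v_2 = 2.0426.
u_2 = v_2 − 2.0426·q_1 = (4.7586, 2.4828, 0.1379).
‖u_2‖ = 5.3691, so q_2 = (0.8863, 0.4624, 0.0257).
r_{13} = q_1·v_3 = -3.7139; r_{23} = q_2·v_3 = 2.1579.
u_3 = v_3 + 3.7139·q_1 − 2.1579·q_2 = (0.7081, -1.2392, -2.1244).
‖u_3‖ = 2.5593, so q_3 = (0.2767, -0.4842, -0.8301).

Q = [[-0.3714, 0.8863, 0.2767], [0.7428, 0.4624, -0.4842], [-0.5571, 0.0257, -0.8301]], R = [[5.3852, 2.0426, -3.7139], [0.0000, 5.3691, 2.1579], [0.0000, 0.0000, 2.5593]]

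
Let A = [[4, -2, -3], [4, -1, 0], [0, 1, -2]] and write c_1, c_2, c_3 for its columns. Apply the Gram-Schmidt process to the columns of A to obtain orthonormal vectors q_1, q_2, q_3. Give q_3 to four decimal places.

q_1 = c_1/‖c_1‖ = (4, 4, 0)/5.6569 = (0.7071, 0.7071, 0.0000).
r_{12} = q_1·c_2 = -2.1213.
u_2 = c_2 + 2.1213·q_1 = (-0.5000, 0.5000, 1.0000).
‖u_2‖ = 1.2247, so q_2 = (-0.4082, 0.4082, 0.8165).
r_{13} = q_1·c_3 = -2.1213; r_{23} = q_2·c_3 = -0.4082.
u_3 = c_3 + 2.1213·q_1 + 0.4082·q_2 = (-1.6667, 1.6667, -1.6667).
‖u_3‖ = 2.8868, so q_3 = (-0.5774, 0.5774, -0.5774).

q_3 = (-0.5774, 0.5774, -0.5774)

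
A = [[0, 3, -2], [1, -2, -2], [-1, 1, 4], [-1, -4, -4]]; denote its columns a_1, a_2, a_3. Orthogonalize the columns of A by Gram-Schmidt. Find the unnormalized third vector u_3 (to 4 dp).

a_1 = (0, 1, -1, -1); ‖a_1‖ = 1.7321, so e_1 = (0.0000, 0.5774, -0.5774, -0.5774).
e_1·a_2 = 0.0000·3 + 0.5774·(-2) + (-0.5774)·1 + (-0.5774)·(-4) = 0.5774.
u_2 = a_2 − 0.5774·e_1 = (3.0000, -2.3333, 1.3333, -3.6667).
‖u_2‖ = 5.4467, so e_2 = (0.5508, -0.4284, 0.2448, -0.6732).
e_1·a_3 = 0.0000·(-2) + 0.5774·(-2) + (-0.5774)·4 + (-0.5774)·(-4) = -1.1547; e_2·a_3 = 0.5508·(-2) + (-0.4284)·(-2) + 0.2448·4 + (-0.6732)·(-4) = 3.4271.
u_3 = a_3 + 1.1547·e_1 − 3.4271·e_2 = (-3.8876, 0.1348, 2.4944, -2.3596).

u_3 = (-3.8876, 0.1348, 2.4944, -2.3596)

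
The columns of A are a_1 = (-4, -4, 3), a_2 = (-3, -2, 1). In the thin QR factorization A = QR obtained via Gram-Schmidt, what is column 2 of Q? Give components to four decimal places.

q_2 = (-0.7217, 0.2328, -0.6519)

q_1 = a_1/‖a_1‖ = (-4, -4, 3)/6.4031 = (-0.6247, -0.6247, 0.4685).
r_{12} = q_1·a_2 = 3.5920.
u_2 = a_2 − 3.5920·q_1 = (-0.7561, 0.2439, -0.6829).
‖u_2‖ = 1.0476, so q_2 = (-0.7217, 0.2328, -0.6519).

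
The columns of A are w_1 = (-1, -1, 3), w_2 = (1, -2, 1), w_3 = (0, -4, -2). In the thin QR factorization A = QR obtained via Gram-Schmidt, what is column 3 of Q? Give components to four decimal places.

w_1 = (-1, -1, 3); ‖w_1‖ = 3.3166, so e_1 = (-0.3015, -0.3015, 0.9045).
e_1·w_2 = (-0.3015)·1 + (-0.3015)·(-2) + 0.9045·1 = 1.2060.
u_2 = w_2 − 1.2060·e_1 = (1.3636, -1.6364, -0.0909).
‖u_2‖ = 2.1320, so e_2 = (0.6396, -0.7675, -0.0426).
e_1·w_3 = (-0.3015)·0 + (-0.3015)·(-4) + 0.9045·(-2) = -0.6030; e_2·w_3 = 0.6396·0 + (-0.7675)·(-4) + (-0.0426)·(-2) = 3.1554.
u_3 = w_3 + 0.6030·e_1 − 3.1554·e_2 = (-2.2000, -1.7600, -1.3200).
‖u_3‖ = 3.1113, so e_3 = (-0.7071, -0.5657, -0.4243).

e_3 = (-0.7071, -0.5657, -0.4243)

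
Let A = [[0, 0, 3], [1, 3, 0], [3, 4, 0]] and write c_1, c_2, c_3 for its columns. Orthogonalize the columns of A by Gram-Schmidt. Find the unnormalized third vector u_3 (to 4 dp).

c_1 = (0, 1, 3); ‖c_1‖ = 3.1623, so q_1 = (0.0000, 0.3162, 0.9487).
q_1·c_2 = 0.0000·0 + 0.3162·3 + 0.9487·4 = 4.7434.
u_2 = c_2 − 4.7434·q_1 = (0.0000, 1.5000, -0.5000).
‖u_2‖ = 1.5811, so q_2 = (0.0000, 0.9487, -0.3162).
q_1·c_3 = 0.0000·3 + 0.3162·0 + 0.9487·0 = 0.0000; q_2·c_3 = 0.0000·3 + 0.9487·0 + (-0.3162)·0 = 0.0000.
u_3 = c_3 + 0.0000·q_1 + 0.0000·q_2 = (3.0000, 0.0000, 0.0000).

u_3 = (3.0000, 0.0000, 0.0000)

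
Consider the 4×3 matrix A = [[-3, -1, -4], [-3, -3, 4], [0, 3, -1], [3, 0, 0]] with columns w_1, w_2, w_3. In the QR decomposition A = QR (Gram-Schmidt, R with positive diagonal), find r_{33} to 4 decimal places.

e_1 = w_1/‖w_1‖ = (-3, -3, 0, 3)/5.1962 = (-0.5774, -0.5774, 0.0000, 0.5774).
r_{12} = e_1·w_2 = 2.3094.
u_2 = w_2 − 2.3094·e_1 = (0.3333, -1.6667, 3.0000, -1.3333).
‖u_2‖ = 3.6968, so e_2 = (0.0902, -0.4508, 0.8115, -0.3607).
r_{13} = e_1·w_3 = 0.0000; r_{23} = e_2·w_3 = -2.9755.
u_3 = w_3 + 0.0000·e_1 + 2.9755·e_2 = (-3.7317, 2.6585, 1.4146, -1.0732).
r_{33} = ‖u_3‖ = 4.9139.

r_{33} = 4.9139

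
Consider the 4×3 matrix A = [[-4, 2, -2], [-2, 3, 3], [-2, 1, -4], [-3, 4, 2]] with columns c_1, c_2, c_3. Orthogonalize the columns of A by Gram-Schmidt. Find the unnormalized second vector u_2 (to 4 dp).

c_1 = (-4, -2, -2, -3); ‖c_1‖ = 5.7446, so q_1 = (-0.6963, -0.3482, -0.3482, -0.5222).
q_1·c_2 = (-0.6963)·2 + (-0.3482)·3 + (-0.3482)·1 + (-0.5222)·4 = -4.8742.
u_2 = c_2 + 4.8742·q_1 = (-1.3939, 1.3030, -0.6970, 1.4545).

u_2 = (-1.3939, 1.3030, -0.6970, 1.4545)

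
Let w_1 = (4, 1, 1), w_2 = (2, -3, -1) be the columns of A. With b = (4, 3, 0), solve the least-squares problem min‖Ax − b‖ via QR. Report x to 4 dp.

q_1 = w_1/‖w_1‖ = (4, 1, 1)/4.2426 = (0.9428, 0.2357, 0.2357).
r_{12} = q_1·w_2 = 0.9428.
u_2 = w_2 − 0.9428·q_1 = (1.1111, -3.2222, -1.2222).
‖u_2‖ = 3.6209, so q_2 = (0.3069, -0.8899, -0.3375).
Qᵀb = (4.4783, -1.4422).
Back-substitute: x_2 = -1.4422/3.6209 = -0.3983.
x_1 = (4.4783 − 0.9428·(-0.3983))/4.2426 = 1.1441.

x = (1.1441, -0.3983)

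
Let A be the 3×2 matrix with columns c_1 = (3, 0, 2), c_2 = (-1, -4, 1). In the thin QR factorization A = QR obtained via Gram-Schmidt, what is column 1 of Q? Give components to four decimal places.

e_1 = (0.8321, 0.0000, 0.5547)

e_1 = c_1/‖c_1‖ = (3, 0, 2)/3.6056 = (0.8321, 0.0000, 0.5547).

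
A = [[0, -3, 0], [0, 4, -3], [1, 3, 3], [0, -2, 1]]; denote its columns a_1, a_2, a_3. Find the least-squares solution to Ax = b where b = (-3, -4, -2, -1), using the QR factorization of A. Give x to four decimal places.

x = (-13.2660, 1.1064, 2.6489)

e_1 = a_1/‖a_1‖ = (0, 0, 1, 0)/1.0000 = (0.0000, 0.0000, 1.0000, 0.0000).
r_{12} = e_1·a_2 = 3.0000.
u_2 = a_2 − 3.0000·e_1 = (-3.0000, 4.0000, 0.0000, -2.0000).
‖u_2‖ = 5.3852, so e_2 = (-0.5571, 0.7428, 0.0000, -0.3714).
r_{13} = e_1·a_3 = 3.0000; r_{23} = e_2·a_3 = -2.5997.
u_3 = a_3 − 3.0000·e_1 + 2.5997·e_2 = (-1.4483, -1.0690, 0.0000, 0.0345).
‖u_3‖ = 1.8004, so e_3 = (-0.8044, -0.5937, 0.0000, 0.0192).
Qᵀb = (-2.0000, -0.9285, 4.7691).
Back-substitute: x_3 = 4.7691/1.8004 = 2.6489.
x_2 = (-0.9285 + 2.5997·2.6489)/5.3852 = 1.1064.
x_1 = (-2.0000 − 3.0000·1.1064 − 3.0000·2.6489)/1.0000 = -13.2660.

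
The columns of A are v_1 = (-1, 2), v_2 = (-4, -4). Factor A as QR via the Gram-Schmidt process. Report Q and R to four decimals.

Q = [[-0.4472, -0.8944], [0.8944, -0.4472]], R = [[2.2361, -1.7889], [0.0000, 5.3666]]

q_1 = v_1/‖v_1‖ = (-1, 2)/2.2361 = (-0.4472, 0.8944).
r_{12} = q_1·v_2 = -1.7889.
u_2 = v_2 + 1.7889·q_1 = (-4.8000, -2.4000).
‖u_2‖ = 5.3666, so q_2 = (-0.8944, -0.4472).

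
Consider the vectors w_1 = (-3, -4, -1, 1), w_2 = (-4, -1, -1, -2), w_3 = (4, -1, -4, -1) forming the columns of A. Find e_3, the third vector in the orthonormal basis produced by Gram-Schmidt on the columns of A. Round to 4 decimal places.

e_1 = w_1/‖w_1‖ = (-3, -4, -1, 1)/5.1962 = (-0.5774, -0.7698, -0.1925, 0.1925).
r_{12} = e_1·w_2 = 2.8868.
u_2 = w_2 − 2.8868·e_1 = (-2.3333, 1.2222, -0.4444, -2.5556).
‖u_2‖ = 3.6968, so e_2 = (-0.6312, 0.3306, -0.1202, -0.6913).
r_{13} = e_1·w_3 = -0.9623; r_{23} = e_2·w_3 = -1.6831.
u_3 = w_3 + 0.9623·e_1 + 1.6831·e_2 = (2.3821, -1.1843, -4.3875, -1.9783).
‖u_3‖ = 5.4992, so e_3 = (0.4332, -0.2154, -0.7978, -0.3597).

e_3 = (0.4332, -0.2154, -0.7978, -0.3597)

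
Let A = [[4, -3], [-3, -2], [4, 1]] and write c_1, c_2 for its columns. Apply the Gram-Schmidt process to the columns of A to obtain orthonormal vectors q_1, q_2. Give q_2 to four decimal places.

q_2 = (-0.7523, -0.5756, 0.3205)

c_1 = (4, -3, 4); ‖c_1‖ = 6.4031, so q_1 = (0.6247, -0.4685, 0.6247).
q_1·c_2 = 0.6247·(-3) + (-0.4685)·(-2) + 0.6247·1 = -0.3123.
u_2 = c_2 + 0.3123·q_1 = (-2.8049, -2.1463, 1.1951).
‖u_2‖ = 3.7286, so q_2 = (-0.7523, -0.5756, 0.3205).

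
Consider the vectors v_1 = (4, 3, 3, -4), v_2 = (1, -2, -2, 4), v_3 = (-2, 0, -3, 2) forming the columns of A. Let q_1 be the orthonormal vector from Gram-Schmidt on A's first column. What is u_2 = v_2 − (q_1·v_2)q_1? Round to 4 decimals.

u_2 = (2.9200, -0.5600, -0.5600, 2.0800)

v_1 = (4, 3, 3, -4); ‖v_1‖ = 7.0711, so q_1 = (0.5657, 0.4243, 0.4243, -0.5657).
q_1·v_2 = 0.5657·1 + 0.4243·(-2) + 0.4243·(-2) + (-0.5657)·4 = -3.3941.
u_2 = v_2 + 3.3941·q_1 = (2.9200, -0.5600, -0.5600, 2.0800).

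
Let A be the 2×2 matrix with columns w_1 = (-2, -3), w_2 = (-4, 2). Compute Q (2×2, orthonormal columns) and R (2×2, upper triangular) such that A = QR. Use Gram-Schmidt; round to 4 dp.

e_1 = w_1/‖w_1‖ = (-2, -3)/3.6056 = (-0.5547, -0.8321).
r_{12} = e_1·w_2 = 0.5547.
u_2 = w_2 − 0.5547·e_1 = (-3.6923, 2.4615).
‖u_2‖ = 4.4376, so e_2 = (-0.8321, 0.5547).

Q = [[-0.5547, -0.8321], [-0.8321, 0.5547]], R = [[3.6056, 0.5547], [0.0000, 4.4376]]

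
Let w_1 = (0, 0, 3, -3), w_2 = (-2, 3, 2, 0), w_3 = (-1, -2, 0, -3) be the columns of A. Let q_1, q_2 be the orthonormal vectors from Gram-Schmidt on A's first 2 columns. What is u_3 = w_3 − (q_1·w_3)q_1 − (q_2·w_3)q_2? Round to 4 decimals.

w_1 = (0, 0, 3, -3); ‖w_1‖ = 4.2426, so q_1 = (0.0000, 0.0000, 0.7071, -0.7071).
q_1·w_2 = 0.0000·(-2) + 0.0000·3 + 0.7071·2 + (-0.7071)·0 = 1.4142.
u_2 = w_2 − 1.4142·q_1 = (-2.0000, 3.0000, 1.0000, 1.0000).
‖u_2‖ = 3.8730, so q_2 = (-0.5164, 0.7746, 0.2582, 0.2582).
q_1·w_3 = 0.0000·(-1) + 0.0000·(-2) + 0.7071·0 + (-0.7071)·(-3) = 2.1213; q_2·w_3 = (-0.5164)·(-1) + 0.7746·(-2) + 0.2582·0 + 0.2582·(-3) = -1.8074.
u_3 = w_3 − 2.1213·q_1 + 1.8074·q_2 = (-1.9333, -0.6000, -1.0333, -1.0333).

u_3 = (-1.9333, -0.6000, -1.0333, -1.0333)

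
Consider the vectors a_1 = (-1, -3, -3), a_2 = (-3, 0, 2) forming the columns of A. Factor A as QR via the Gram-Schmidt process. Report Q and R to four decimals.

Q = [[-0.2294, -0.8922], [-0.6882, -0.1338], [-0.6882, 0.4313]], R = [[4.3589, -0.6882], [0.0000, 3.5393]]

q_1 = a_1/‖a_1‖ = (-1, -3, -3)/4.3589 = (-0.2294, -0.6882, -0.6882).
r_{12} = q_1·a_2 = -0.6882.
u_2 = a_2 + 0.6882·q_1 = (-3.1579, -0.4737, 1.5263).
‖u_2‖ = 3.5393, so q_2 = (-0.8922, -0.1338, 0.4313).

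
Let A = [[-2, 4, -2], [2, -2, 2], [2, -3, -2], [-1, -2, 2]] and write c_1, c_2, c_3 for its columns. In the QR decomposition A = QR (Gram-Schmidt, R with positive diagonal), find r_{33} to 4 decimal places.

c_1 = (-2, 2, 2, -1); ‖c_1‖ = 3.6056, so q_1 = (-0.5547, 0.5547, 0.5547, -0.2774).
q_1·c_2 = (-0.5547)·4 + 0.5547·(-2) + 0.5547·(-3) + (-0.2774)·(-2) = -4.4376.
u_2 = c_2 + 4.4376·q_1 = (1.5385, 0.4615, -0.5385, -3.2308).
‖u_2‖ = 3.6480, so q_2 = (0.4217, 0.1265, -0.1476, -0.8856).
q_1·c_3 = (-0.5547)·(-2) + 0.5547·2 + 0.5547·(-2) + (-0.2774)·2 = 0.5547; q_2·c_3 = 0.4217·(-2) + 0.1265·2 + (-0.1476)·(-2) + (-0.8856)·2 = -2.0665.
u_3 = c_3 − 0.5547·q_1 + 2.0665·q_2 = (-0.8208, 1.9538, -2.6127, 0.3237).
r_{33} = ‖u_3‖ = 3.3796.

r_{33} = 3.3796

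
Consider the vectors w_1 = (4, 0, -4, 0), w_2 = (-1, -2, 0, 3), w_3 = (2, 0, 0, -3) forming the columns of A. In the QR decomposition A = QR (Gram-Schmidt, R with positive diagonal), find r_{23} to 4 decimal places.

w_1 = (4, 0, -4, 0); ‖w_1‖ = 5.6569, so q_1 = (0.7071, 0.0000, -0.7071, 0.0000).
q_1·w_2 = 0.7071·(-1) + 0.0000·(-2) + (-0.7071)·0 + 0.0000·3 = -0.7071.
u_2 = w_2 + 0.7071·q_1 = (-0.5000, -2.0000, -0.5000, 3.0000).
‖u_2‖ = 3.6742, so q_2 = (-0.1361, -0.5443, -0.1361, 0.8165).
r_{23} = q_2·w_3 = -2.7217.

r_{23} = -2.7217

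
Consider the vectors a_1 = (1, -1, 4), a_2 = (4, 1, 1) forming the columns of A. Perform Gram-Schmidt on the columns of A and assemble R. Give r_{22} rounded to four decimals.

r_{22} = 3.9087

e_1 = a_1/‖a_1‖ = (1, -1, 4)/4.2426 = (0.2357, -0.2357, 0.9428).
r_{12} = e_1·a_2 = 1.6499.
u_2 = a_2 − 1.6499·e_1 = (3.6111, 1.3889, -0.5556).
r_{22} = ‖u_2‖ = 3.9087.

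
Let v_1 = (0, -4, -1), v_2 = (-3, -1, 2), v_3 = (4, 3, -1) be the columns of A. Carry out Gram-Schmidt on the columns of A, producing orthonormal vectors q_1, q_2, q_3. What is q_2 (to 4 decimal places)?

q_2 = (-0.8086, -0.1427, 0.5708)

v_1 = (0, -4, -1); ‖v_1‖ = 4.1231, so q_1 = (0.0000, -0.9701, -0.2425).
q_1·v_2 = 0.0000·(-3) + (-0.9701)·(-1) + (-0.2425)·2 = 0.4851.
u_2 = v_2 − 0.4851·q_1 = (-3.0000, -0.5294, 2.1176).
‖u_2‖ = 3.7101, so q_2 = (-0.8086, -0.1427, 0.5708).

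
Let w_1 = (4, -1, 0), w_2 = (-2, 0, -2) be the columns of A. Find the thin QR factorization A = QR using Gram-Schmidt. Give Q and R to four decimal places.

Q = [[0.9701, -0.0572], [-0.2425, -0.2287], [0.0000, -0.9718]], R = [[4.1231, -1.9403], [0.0000, 2.0580]]

w_1 = (4, -1, 0); ‖w_1‖ = 4.1231, so e_1 = (0.9701, -0.2425, 0.0000).
e_1·w_2 = 0.9701·(-2) + (-0.2425)·0 + 0.0000·(-2) = -1.9403.
u_2 = w_2 + 1.9403·e_1 = (-0.1176, -0.4706, -2.0000).
‖u_2‖ = 2.0580, so e_2 = (-0.0572, -0.2287, -0.9718).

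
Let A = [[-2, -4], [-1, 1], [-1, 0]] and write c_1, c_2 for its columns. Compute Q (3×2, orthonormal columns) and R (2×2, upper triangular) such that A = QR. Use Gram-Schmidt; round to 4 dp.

q_1 = c_1/‖c_1‖ = (-2, -1, -1)/2.4495 = (-0.8165, -0.4082, -0.4082).
r_{12} = q_1·c_2 = 2.8577.
u_2 = c_2 − 2.8577·q_1 = (-1.6667, 2.1667, 1.1667).
‖u_2‖ = 2.9721, so q_2 = (-0.5608, 0.7290, 0.3925).

Q = [[-0.8165, -0.5608], [-0.4082, 0.7290], [-0.4082, 0.3925]], R = [[2.4495, 2.8577], [0.0000, 2.9721]]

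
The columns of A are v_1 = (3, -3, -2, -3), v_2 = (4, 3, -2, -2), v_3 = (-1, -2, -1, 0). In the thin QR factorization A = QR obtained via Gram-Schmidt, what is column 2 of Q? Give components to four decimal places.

v_1 = (3, -3, -2, -3); ‖v_1‖ = 5.5678, so e_1 = (0.5388, -0.5388, -0.3592, -0.5388).
e_1·v_2 = 0.5388·4 + (-0.5388)·3 + (-0.3592)·(-2) + (-0.5388)·(-2) = 2.3349.
u_2 = v_2 − 2.3349·e_1 = (2.7419, 4.2581, -1.1613, -0.7419).
‖u_2‖ = 5.2487, so e_2 = (0.5224, 0.8113, -0.2213, -0.1414).

e_2 = (0.5224, 0.8113, -0.2213, -0.1414)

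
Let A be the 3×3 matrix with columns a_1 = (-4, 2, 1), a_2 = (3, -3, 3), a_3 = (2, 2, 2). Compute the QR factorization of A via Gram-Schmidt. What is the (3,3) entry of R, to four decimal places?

r_{33} = 3.2444

e_1 = a_1/‖a_1‖ = (-4, 2, 1)/4.5826 = (-0.8729, 0.4364, 0.2182).
r_{12} = e_1·a_2 = -3.2733.
u_2 = a_2 + 3.2733·e_1 = (0.1429, -1.5714, 3.7143).
‖u_2‖ = 4.0356, so e_2 = (0.0354, -0.3894, 0.9204).
r_{13} = e_1·a_3 = -0.4364; r_{23} = e_2·a_3 = 1.1328.
u_3 = a_3 + 0.4364·e_1 − 1.1328·e_2 = (1.5789, 2.6316, 1.0526).
r_{33} = ‖u_3‖ = 3.2444.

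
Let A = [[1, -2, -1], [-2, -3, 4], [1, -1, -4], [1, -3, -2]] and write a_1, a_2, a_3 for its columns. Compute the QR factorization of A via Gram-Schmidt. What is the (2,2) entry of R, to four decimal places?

r_{22} = 4.7958

a_1 = (1, -2, 1, 1); ‖a_1‖ = 2.6458, so e_1 = (0.3780, -0.7559, 0.3780, 0.3780).
e_1·a_2 = 0.3780·(-2) + (-0.7559)·(-3) + 0.3780·(-1) + 0.3780·(-3) = 0.0000.
u_2 = a_2 + 0.0000·e_1 = (-2.0000, -3.0000, -1.0000, -3.0000).
r_{22} = ‖u_2‖ = 4.7958.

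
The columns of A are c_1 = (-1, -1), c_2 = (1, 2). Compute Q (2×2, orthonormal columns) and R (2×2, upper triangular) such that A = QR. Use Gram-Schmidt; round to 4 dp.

Q = [[-0.7071, -0.7071], [-0.7071, 0.7071]], R = [[1.4142, -2.1213], [0.0000, 0.7071]]

c_1 = (-1, -1); ‖c_1‖ = 1.4142, so q_1 = (-0.7071, -0.7071).
q_1·c_2 = (-0.7071)·1 + (-0.7071)·2 = -2.1213.
u_2 = c_2 + 2.1213·q_1 = (-0.5000, 0.5000).
‖u_2‖ = 0.7071, so q_2 = (-0.7071, 0.7071).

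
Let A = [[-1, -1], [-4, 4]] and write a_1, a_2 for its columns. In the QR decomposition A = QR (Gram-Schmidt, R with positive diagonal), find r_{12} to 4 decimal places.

r_{12} = -3.6380

a_1 = (-1, -4); ‖a_1‖ = 4.1231, so q_1 = (-0.2425, -0.9701).
r_{12} = q_1·a_2 = -3.6380.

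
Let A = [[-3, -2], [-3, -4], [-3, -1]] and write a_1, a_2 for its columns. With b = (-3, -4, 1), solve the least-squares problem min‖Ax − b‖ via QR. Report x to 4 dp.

a_1 = (-3, -3, -3); ‖a_1‖ = 5.1962, so e_1 = (-0.5774, -0.5774, -0.5774).
e_1·a_2 = (-0.5774)·(-2) + (-0.5774)·(-4) + (-0.5774)·(-1) = 4.0415.
u_2 = a_2 − 4.0415·e_1 = (0.3333, -1.6667, 1.3333).
‖u_2‖ = 2.1602, so e_2 = (0.1543, -0.7715, 0.6172).
Qᵀb = (3.4641, 3.2404).
Back-substitute: x_2 = 3.2404/2.1602 = 1.5000.
x_1 = (3.4641 − 4.0415·1.5000)/5.1962 = -0.5000.

x = (-0.5000, 1.5000)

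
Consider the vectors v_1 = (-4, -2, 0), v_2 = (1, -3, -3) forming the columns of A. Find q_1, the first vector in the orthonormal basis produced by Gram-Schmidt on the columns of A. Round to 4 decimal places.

q_1 = (-0.8944, -0.4472, 0.0000)

q_1 = v_1/‖v_1‖ = (-4, -2, 0)/4.4721 = (-0.8944, -0.4472, 0.0000).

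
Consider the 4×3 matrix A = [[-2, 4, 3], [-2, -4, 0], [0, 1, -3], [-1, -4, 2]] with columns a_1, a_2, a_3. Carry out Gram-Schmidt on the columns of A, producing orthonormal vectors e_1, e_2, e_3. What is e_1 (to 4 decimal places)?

e_1 = a_1/‖a_1‖ = (-2, -2, 0, -1)/3.0000 = (-0.6667, -0.6667, 0.0000, -0.3333).

e_1 = (-0.6667, -0.6667, 0.0000, -0.3333)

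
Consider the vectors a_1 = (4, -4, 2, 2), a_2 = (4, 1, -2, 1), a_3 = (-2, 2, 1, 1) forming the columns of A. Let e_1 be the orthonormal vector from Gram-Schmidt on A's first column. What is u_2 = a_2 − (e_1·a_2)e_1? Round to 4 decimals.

u_2 = (3.0000, 2.0000, -2.5000, 0.5000)

a_1 = (4, -4, 2, 2); ‖a_1‖ = 6.3246, so e_1 = (0.6325, -0.6325, 0.3162, 0.3162).
e_1·a_2 = 0.6325·4 + (-0.6325)·1 + 0.3162·(-2) + 0.3162·1 = 1.5811.
u_2 = a_2 − 1.5811·e_1 = (3.0000, 2.0000, -2.5000, 0.5000).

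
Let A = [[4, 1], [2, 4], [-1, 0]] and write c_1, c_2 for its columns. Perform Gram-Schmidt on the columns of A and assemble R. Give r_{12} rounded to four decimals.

c_1 = (4, 2, -1); ‖c_1‖ = 4.5826, so q_1 = (0.8729, 0.4364, -0.2182).
r_{12} = q_1·c_2 = 2.6186.

r_{12} = 2.6186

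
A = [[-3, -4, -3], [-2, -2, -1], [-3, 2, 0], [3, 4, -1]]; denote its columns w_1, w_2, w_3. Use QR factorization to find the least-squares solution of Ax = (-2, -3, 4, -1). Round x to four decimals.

x = (-0.7992, 0.6690, 0.8821)

w_1 = (-3, -2, -3, 3); ‖w_1‖ = 5.5678, so q_1 = (-0.5388, -0.3592, -0.5388, 0.5388).
q_1·w_2 = (-0.5388)·(-4) + (-0.3592)·(-2) + (-0.5388)·2 + 0.5388·4 = 3.9513.
u_2 = w_2 − 3.9513·q_1 = (-1.8710, -0.5806, 4.1290, 1.8710).
‖u_2‖ = 4.9383, so q_2 = (-0.3789, -0.1176, 0.8361, 0.3789).
q_1·w_3 = (-0.5388)·(-3) + (-0.3592)·(-1) + (-0.5388)·0 + 0.5388·(-1) = 1.4368; q_2·w_3 = (-0.3789)·(-3) + (-0.1176)·(-1) + 0.8361·0 + 0.3789·(-1) = 0.8753.
u_3 = w_3 − 1.4368·q_1 − 0.8753·q_2 = (-1.8942, -0.3810, 0.0423, -2.1058).
‖u_3‖ = 2.8582, so q_3 = (-0.6627, -0.1333, 0.0148, -0.7368).
Qᵀb = (-0.5388, 4.0761, 2.5213).
Back-substitute: x_3 = 2.5213/2.8582 = 0.8821.
x_2 = (4.0761 − 0.8753·0.8821)/4.9383 = 0.6690.
x_1 = (-0.5388 − 3.9513·0.6690 − 1.4368·0.8821)/5.5678 = -0.7992.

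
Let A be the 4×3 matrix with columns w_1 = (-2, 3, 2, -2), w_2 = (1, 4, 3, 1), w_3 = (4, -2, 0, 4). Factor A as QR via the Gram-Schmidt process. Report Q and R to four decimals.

q_1 = w_1/‖w_1‖ = (-2, 3, 2, -2)/4.5826 = (-0.4364, 0.6547, 0.4364, -0.4364).
r_{12} = q_1·w_2 = 3.0551.
u_2 = w_2 − 3.0551·q_1 = (2.3333, 2.0000, 1.6667, 2.3333).
‖u_2‖ = 4.2032, so q_2 = (0.5551, 0.4758, 0.3965, 0.5551).
r_{13} = q_1·w_3 = -4.8008; r_{23} = q_2·w_3 = 3.4894.
u_3 = w_3 + 4.8008·q_1 − 3.4894·q_2 = (-0.0323, -0.5175, 0.7116, -0.0323).
‖u_3‖ = 0.8811, so q_3 = (-0.0367, -0.5874, 0.8076, -0.0367).

Q = [[-0.4364, 0.5551, -0.0367], [0.6547, 0.4758, -0.5874], [0.4364, 0.3965, 0.8076], [-0.4364, 0.5551, -0.0367]], R = [[4.5826, 3.0551, -4.8008], [0.0000, 4.2032, 3.4894], [0.0000, 0.0000, 0.8811]]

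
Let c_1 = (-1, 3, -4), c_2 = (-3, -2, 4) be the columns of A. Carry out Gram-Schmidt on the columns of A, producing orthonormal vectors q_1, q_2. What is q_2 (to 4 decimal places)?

q_2 = (-0.9596, 0.0495, 0.2770)

q_1 = c_1/‖c_1‖ = (-1, 3, -4)/5.0990 = (-0.1961, 0.5883, -0.7845).
r_{12} = q_1·c_2 = -3.7262.
u_2 = c_2 + 3.7262·q_1 = (-3.7308, 0.1923, 1.0769).
‖u_2‖ = 3.8879, so q_2 = (-0.9596, 0.0495, 0.2770).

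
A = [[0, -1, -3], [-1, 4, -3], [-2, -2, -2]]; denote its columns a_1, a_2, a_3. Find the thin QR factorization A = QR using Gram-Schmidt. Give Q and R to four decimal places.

q_1 = a_1/‖a_1‖ = (0, -1, -2)/2.2361 = (0.0000, -0.4472, -0.8944).
r_{12} = q_1·a_2 = 0.0000.
u_2 = a_2 + 0.0000·q_1 = (-1.0000, 4.0000, -2.0000).
‖u_2‖ = 4.5826, so q_2 = (-0.2182, 0.8729, -0.4364).
r_{13} = q_1·a_3 = 3.1305; r_{23} = q_2·a_3 = -1.0911.
u_3 = a_3 − 3.1305·q_1 + 1.0911·q_2 = (-3.2381, -0.6476, 0.3238).
‖u_3‖ = 3.3181, so q_3 = (-0.9759, -0.1952, 0.0976).

Q = [[0.0000, -0.2182, -0.9759], [-0.4472, 0.8729, -0.1952], [-0.8944, -0.4364, 0.0976]], R = [[2.2361, 0.0000, 3.1305], [0.0000, 4.5826, -1.0911], [0.0000, 0.0000, 3.3181]]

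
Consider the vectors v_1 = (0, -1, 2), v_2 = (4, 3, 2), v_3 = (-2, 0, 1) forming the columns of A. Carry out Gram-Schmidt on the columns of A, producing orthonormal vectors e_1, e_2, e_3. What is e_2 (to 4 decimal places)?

e_2 = (0.7454, 0.5963, 0.2981)

e_1 = v_1/‖v_1‖ = (0, -1, 2)/2.2361 = (0.0000, -0.4472, 0.8944).
r_{12} = e_1·v_2 = 0.4472.
u_2 = v_2 − 0.4472·e_1 = (4.0000, 3.2000, 1.6000).
‖u_2‖ = 5.3666, so e_2 = (0.7454, 0.5963, 0.2981).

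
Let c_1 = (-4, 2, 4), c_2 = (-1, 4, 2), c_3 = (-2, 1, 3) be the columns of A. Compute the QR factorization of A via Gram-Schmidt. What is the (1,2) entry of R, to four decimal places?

r_{12} = 3.3333

c_1 = (-4, 2, 4); ‖c_1‖ = 6.0000, so e_1 = (-0.6667, 0.3333, 0.6667).
r_{12} = e_1·c_2 = 3.3333.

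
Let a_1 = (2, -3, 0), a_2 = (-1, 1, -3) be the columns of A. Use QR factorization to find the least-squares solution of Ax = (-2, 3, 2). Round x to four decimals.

e_1 = a_1/‖a_1‖ = (2, -3, 0)/3.6056 = (0.5547, -0.8321, 0.0000).
r_{12} = e_1·a_2 = -1.3868.
u_2 = a_2 + 1.3868·e_1 = (-0.2308, -0.1538, -3.0000).
‖u_2‖ = 3.0128, so e_2 = (-0.0766, -0.0511, -0.9958).
Qᵀb = (-3.6056, -1.9915).
Back-substitute: x_2 = -1.9915/3.0128 = -0.6610.
x_1 = (-3.6056 + 1.3868·(-0.6610))/3.6056 = -1.2542.

x = (-1.2542, -0.6610)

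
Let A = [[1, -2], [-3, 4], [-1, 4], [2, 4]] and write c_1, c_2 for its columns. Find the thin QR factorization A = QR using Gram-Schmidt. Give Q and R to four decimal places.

Q = [[0.2582, -0.1980], [-0.7746, 0.2970], [-0.2582, 0.4951], [0.5164, 0.7921]], R = [[3.8730, -2.5820], [0.0000, 6.7330]]

q_1 = c_1/‖c_1‖ = (1, -3, -1, 2)/3.8730 = (0.2582, -0.7746, -0.2582, 0.5164).
r_{12} = q_1·c_2 = -2.5820.
u_2 = c_2 + 2.5820·q_1 = (-1.3333, 2.0000, 3.3333, 5.3333).
‖u_2‖ = 6.7330, so q_2 = (-0.1980, 0.2970, 0.4951, 0.7921).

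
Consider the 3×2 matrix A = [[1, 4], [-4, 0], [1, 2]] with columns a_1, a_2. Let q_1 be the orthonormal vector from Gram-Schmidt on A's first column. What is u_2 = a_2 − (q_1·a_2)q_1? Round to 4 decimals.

q_1 = a_1/‖a_1‖ = (1, -4, 1)/4.2426 = (0.2357, -0.9428, 0.2357).
r_{12} = q_1·a_2 = 1.4142.
u_2 = a_2 − 1.4142·q_1 = (3.6667, 1.3333, 1.6667).

u_2 = (3.6667, 1.3333, 1.6667)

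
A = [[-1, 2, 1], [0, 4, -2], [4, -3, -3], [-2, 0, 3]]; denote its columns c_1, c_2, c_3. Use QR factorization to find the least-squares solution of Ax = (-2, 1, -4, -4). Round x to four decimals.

q_1 = c_1/‖c_1‖ = (-1, 0, 4, -2)/4.5826 = (-0.2182, 0.0000, 0.8729, -0.4364).
r_{12} = q_1·c_2 = -3.0551.
u_2 = c_2 + 3.0551·q_1 = (1.3333, 4.0000, -0.3333, -1.3333).
‖u_2‖ = 4.4347, so q_2 = (0.3007, 0.9020, -0.0752, -0.3007).
r_{13} = q_1·c_3 = -4.1461; r_{23} = q_2·c_3 = -2.1798.
u_3 = c_3 + 4.1461·q_1 + 2.1798·q_2 = (0.7506, -0.0339, 0.4552, 0.5351).
‖u_3‖ = 1.0286, so q_3 = (0.7297, -0.0330, 0.4425, 0.5202).
Qᵀb = (-1.3093, 1.8040, -5.3433).
Back-substitute: x_3 = -5.3433/1.0286 = -5.1945.
x_2 = (1.8040 + 2.1798·(-5.1945))/4.4347 = -2.1465.
x_1 = (-1.3093 + 3.0551·(-2.1465) + 4.1461·(-5.1945))/4.5826 = -6.4165.

x = (-6.4165, -2.1465, -5.1945)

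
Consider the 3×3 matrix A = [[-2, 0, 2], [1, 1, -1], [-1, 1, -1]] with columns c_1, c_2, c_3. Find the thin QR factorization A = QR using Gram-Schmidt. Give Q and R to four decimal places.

Q = [[-0.8165, 0.0000, 0.5774], [0.4082, 0.7071, 0.5774], [-0.4082, 0.7071, -0.5774]], R = [[2.4495, 0.0000, -1.6330], [0.0000, 1.4142, -1.4142], [0.0000, 0.0000, 1.1547]]

e_1 = c_1/‖c_1‖ = (-2, 1, -1)/2.4495 = (-0.8165, 0.4082, -0.4082).
r_{12} = e_1·c_2 = 0.0000.
u_2 = c_2 + 0.0000·e_1 = (0.0000, 1.0000, 1.0000).
‖u_2‖ = 1.4142, so e_2 = (0.0000, 0.7071, 0.7071).
r_{13} = e_1·c_3 = -1.6330; r_{23} = e_2·c_3 = -1.4142.
u_3 = c_3 + 1.6330·e_1 + 1.4142·e_2 = (0.6667, 0.6667, -0.6667).
‖u_3‖ = 1.1547, so e_3 = (0.5774, 0.5774, -0.5774).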